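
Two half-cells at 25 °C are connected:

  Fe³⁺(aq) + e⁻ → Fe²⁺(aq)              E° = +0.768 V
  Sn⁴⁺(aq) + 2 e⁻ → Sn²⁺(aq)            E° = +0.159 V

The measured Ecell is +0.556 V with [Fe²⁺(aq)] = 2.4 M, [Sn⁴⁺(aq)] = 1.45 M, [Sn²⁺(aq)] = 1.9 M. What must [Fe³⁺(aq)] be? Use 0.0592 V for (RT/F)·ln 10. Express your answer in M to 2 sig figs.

The Fe³⁺/Fe²⁺ couple has the larger reduction potential, so it is the cathode: E°cell = +0.768 − (+0.159) = +0.609 V and n = 2.
Rearranging E = E° − (0.0592/n)·log Q gives log Q = 2(+0.609 − (+0.556))/0.0592 = 1.791.
Balancing electrons gives 2 Fe³⁺(aq) + Sn²⁺(aq) → 2 Fe²⁺(aq) + Sn⁴⁺(aq); thus Q = ([Fe²⁺(aq)]^2·[Sn⁴⁺(aq)]) / ([Fe³⁺(aq)]^2·[Sn²⁺(aq)]).
Substituting the known concentrations and solving, log [Fe³⁺(aq)] = −0.574 and [Fe³⁺(aq)] = 0.27 M.

0.27 M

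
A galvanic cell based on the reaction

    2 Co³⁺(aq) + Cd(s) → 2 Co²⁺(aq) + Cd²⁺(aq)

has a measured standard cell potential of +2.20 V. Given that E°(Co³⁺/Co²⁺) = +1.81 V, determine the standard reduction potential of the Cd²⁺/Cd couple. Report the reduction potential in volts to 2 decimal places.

−0.39 V

In the reaction as written the Co³⁺/Co²⁺ couple is reduced (cathode) and Cd²⁺/Cd is oxidized (anode), so E°cell = E°(Co³⁺/Co²⁺) − E°(Cd²⁺/Cd).
E°(Cd²⁺/Cd) = E°(cathode) − E°cell = +1.81 − (+2.20) = −0.39 V.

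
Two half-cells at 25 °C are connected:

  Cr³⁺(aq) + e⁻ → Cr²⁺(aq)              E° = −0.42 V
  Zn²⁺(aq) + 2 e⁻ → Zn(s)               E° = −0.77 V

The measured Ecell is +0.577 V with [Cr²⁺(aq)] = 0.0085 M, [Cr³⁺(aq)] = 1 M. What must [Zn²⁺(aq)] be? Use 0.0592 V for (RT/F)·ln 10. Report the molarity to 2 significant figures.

0.00030 M

The Cr³⁺/Cr²⁺ couple has the larger reduction potential, so it is the cathode: E°cell = −0.42 − (−0.77) = +0.35 V and n = 2.
Rearranging E = E° − (0.0592/n)·log Q gives log Q = 2(+0.35 − (+0.577))/0.0592 = −7.669.
The balanced reaction is 2 Cr³⁺(aq) + Zn(s) → 2 Cr²⁺(aq) + Zn²⁺(aq), so Q = ([Cr²⁺(aq)]^2·[Zn²⁺(aq)]) / [Cr³⁺(aq)]^2.
Substituting the known concentrations and solving, log [Zn²⁺(aq)] = −3.528 and [Zn²⁺(aq)] = 0.00030 M.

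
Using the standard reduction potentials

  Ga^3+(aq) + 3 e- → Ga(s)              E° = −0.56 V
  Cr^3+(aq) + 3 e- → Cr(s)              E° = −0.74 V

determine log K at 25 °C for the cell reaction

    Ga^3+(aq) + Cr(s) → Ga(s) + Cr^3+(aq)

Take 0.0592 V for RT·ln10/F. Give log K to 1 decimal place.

log K = 9.1

The Ga³⁺/Ga couple is reduced (cathode); E°cell = −0.56 − (−0.74) = +0.18 V with n = 3.
At equilibrium E = 0, so log K = nE°cell / 0.0592 = (3)(+0.18) / 0.0592 = 9.1.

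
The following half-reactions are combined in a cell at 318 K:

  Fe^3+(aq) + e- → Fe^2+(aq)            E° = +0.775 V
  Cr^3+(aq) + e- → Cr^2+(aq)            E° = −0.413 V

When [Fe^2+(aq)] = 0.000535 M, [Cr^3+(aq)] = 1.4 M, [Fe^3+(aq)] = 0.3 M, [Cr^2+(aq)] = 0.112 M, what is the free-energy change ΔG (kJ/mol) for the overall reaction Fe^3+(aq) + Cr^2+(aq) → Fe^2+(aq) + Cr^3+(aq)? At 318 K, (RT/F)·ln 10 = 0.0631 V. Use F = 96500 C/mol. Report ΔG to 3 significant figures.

The standard cell potential is +0.775 − (−0.413) = +1.188 V, with n = 1 electron in the balanced equation.
Here Q = ([Fe^2+(aq)]·[Cr^3+(aq)]) / ([Fe^3+(aq)]·[Cr^2+(aq)]) = 0.0223 (log Q = −1.652), giving E = +1.188 − (0.0631/1)·(−1.652) = +1.2922 V.
Then ΔG = −nFE = −1 × 96500 × +1.2922 J/mol = −125 kJ/mol.

−125 kJ/mol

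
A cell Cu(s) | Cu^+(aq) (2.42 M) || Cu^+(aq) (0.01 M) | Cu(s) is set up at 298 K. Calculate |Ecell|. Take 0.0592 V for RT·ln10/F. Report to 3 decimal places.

For a concentration cell E°cell = 0, since both electrodes use the same couple.
The compartment with the higher Cu^+(aq) concentration (2.42 M) acts as the cathode; ions are reduced there and produced at the dilute (0.01 M) anode.
With n = 1, Ecell = −(0.0592/1)·log([dilute]/[conc]) = −(0.0592/1)·log(0.01/2.42) = +0.141 V.

0.141 V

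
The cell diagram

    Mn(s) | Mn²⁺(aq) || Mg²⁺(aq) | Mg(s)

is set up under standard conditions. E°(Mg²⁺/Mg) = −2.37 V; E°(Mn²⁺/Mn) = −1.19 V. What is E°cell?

−1.18 V

By convention the left-hand electrode in cell notation is the anode (oxidation) and the right-hand electrode is the cathode (reduction).
E°cell = E°(right) − E°(left) = −2.37 − (−1.19) = −1.18 V.
The negative sign shows that, as written, the cell would require an external voltage to drive the reaction.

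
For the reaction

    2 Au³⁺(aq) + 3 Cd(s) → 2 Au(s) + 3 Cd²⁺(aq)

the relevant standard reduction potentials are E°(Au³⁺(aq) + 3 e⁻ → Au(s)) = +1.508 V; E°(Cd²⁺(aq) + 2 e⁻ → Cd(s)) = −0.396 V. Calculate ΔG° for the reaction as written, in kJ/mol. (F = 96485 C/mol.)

In the reaction as written Au³⁺(aq) is reduced, so the Au³⁺/Au couple is the cathode and Cd²⁺/Cd is the anode.
E°cell = +1.508 − (−0.396) = +1.904 V; balancing electrons gives n = 6.
ΔG° = −nFE°cell = −(6)(96485)(+1.904) J/mol = −1102 kJ/mol.

−1102 kJ/mol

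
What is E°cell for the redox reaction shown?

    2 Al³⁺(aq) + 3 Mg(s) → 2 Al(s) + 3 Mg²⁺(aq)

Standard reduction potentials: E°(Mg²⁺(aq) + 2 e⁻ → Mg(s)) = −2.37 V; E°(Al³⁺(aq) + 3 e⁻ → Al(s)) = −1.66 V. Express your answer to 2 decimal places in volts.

In the reaction as written, Al³⁺(aq) is reduced (cathode) and Mg²⁺(aq) is produced by oxidation at the anode.
E°cell = E°(cathode) − E°(anode) = −1.66 − (−2.37) = +0.71 V.

+0.71 V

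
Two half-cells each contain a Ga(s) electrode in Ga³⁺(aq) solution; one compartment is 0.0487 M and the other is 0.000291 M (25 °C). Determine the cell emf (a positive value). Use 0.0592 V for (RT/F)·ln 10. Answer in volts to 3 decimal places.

For a concentration cell E°cell = 0, since both electrodes use the same couple.
The compartment with the higher Ga³⁺(aq) concentration (0.0487 M) acts as the cathode; ions are reduced there and produced at the dilute (0.000291 M) anode.
With n = 3, Ecell = −(0.0592/3)·log([dilute]/[conc]) = −(0.0592/3)·log(0.000291/0.0487) = +0.044 V.

0.044 V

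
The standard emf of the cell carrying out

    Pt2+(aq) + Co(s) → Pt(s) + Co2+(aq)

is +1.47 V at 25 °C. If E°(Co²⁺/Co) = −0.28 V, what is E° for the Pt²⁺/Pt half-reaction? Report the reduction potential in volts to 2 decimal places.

+1.19 V

In the reaction as written the Pt²⁺/Pt couple is reduced (cathode) and Co²⁺/Co is oxidized (anode), so E°cell = E°(Pt²⁺/Pt) − E°(Co²⁺/Co).
E°(Pt²⁺/Pt) = E°cell + E°(anode) = +1.47 + (−0.28) = +1.19 V.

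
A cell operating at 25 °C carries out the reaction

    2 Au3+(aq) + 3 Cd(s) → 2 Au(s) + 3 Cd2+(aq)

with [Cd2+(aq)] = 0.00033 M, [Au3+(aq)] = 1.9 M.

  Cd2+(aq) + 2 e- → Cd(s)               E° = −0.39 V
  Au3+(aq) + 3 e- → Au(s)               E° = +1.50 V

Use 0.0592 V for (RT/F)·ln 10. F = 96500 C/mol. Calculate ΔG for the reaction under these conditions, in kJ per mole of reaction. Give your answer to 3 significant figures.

The standard cell potential is +1.50 − (−0.39) = +1.89 V, with n = 6 electrons in the balanced equation.
The reaction quotient is [Cd2+(aq)]^3 / [Au3+(aq)]^2 = 9.95×10^−12; by Nernst, E = +1.89 − (0.0592/6)(−11.002) = +1.9986 V.
Then ΔG = −nFE = −6 × 96500 × +1.9986 J/mol = −1160 kJ/mol.

−1160 kJ/mol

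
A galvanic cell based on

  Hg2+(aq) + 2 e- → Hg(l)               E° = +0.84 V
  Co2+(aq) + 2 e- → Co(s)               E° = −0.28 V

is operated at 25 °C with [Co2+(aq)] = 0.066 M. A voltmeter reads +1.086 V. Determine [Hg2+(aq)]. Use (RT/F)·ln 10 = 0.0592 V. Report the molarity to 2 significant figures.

0.0047 M

Hg²⁺/Hg is the cathode (higher E°); E°cell = +0.84 − (−0.28) = +1.12 V with n = 2.
Rearranging E = E° − (0.0592/n)·log Q gives log Q = 2(+1.12 − (+1.086))/0.0592 = 1.149.
The balanced reaction is Hg2+(aq) + Co(s) → Hg(l) + Co2+(aq), so Q = [Co2+(aq)] / [Hg2+(aq)].
Solving for the unknown gives log [Hg2+(aq)] = −2.329, so [Hg2+(aq)] ≈ 0.0047 M.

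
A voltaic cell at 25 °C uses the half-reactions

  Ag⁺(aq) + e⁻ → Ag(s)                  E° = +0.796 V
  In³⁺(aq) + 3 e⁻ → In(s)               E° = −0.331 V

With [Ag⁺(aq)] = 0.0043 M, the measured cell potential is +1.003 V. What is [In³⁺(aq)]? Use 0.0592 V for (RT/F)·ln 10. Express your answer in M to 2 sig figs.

With Ag⁺/Ag at the cathode and In³⁺/In at the anode, E°cell = +0.796 − (−0.331) = +1.127 V (n = 3).
From the Nernst equation, log Q = n(E° − E)/0.0592 = 3·(+1.127 − (+1.003))/0.0592 = 6.284.
For 3 Ag⁺(aq) + In(s) → 3 Ag(s) + In³⁺(aq), the reaction quotient is Q = [In³⁺(aq)] / [Ag⁺(aq)]^3.
Substituting the known concentrations and solving, log [In³⁺(aq)] = −0.816 and [In³⁺(aq)] = 0.15 M.

0.15 M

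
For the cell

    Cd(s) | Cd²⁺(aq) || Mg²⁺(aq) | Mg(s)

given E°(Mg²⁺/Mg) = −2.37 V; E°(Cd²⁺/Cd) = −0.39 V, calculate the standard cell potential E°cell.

−1.98 V

By convention the left-hand electrode in cell notation is the anode (oxidation) and the right-hand electrode is the cathode (reduction).
E°cell = E°(right) − E°(left) = −2.37 − (−0.39) = −1.98 V.
The negative sign shows that, as written, the cell would require an external voltage to drive the reaction.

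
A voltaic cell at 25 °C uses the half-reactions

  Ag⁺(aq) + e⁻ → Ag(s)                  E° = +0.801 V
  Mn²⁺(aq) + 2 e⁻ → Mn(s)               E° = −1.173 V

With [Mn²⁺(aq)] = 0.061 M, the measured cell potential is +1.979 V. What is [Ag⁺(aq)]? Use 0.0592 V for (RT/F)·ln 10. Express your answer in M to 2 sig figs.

The Ag⁺/Ag couple has the larger reduction potential, so it is the cathode: E°cell = +0.801 − (−1.173) = +1.974 V and n = 2.
From the Nernst equation, log Q = n(E° − E)/0.0592 = 2·(+1.974 − (+1.979))/0.0592 = −0.169.
Balancing electrons gives 2 Ag⁺(aq) + Mn(s) → 2 Ag(s) + Mn²⁺(aq); thus Q = [Mn²⁺(aq)] / [Ag⁺(aq)]^2.
Isolating [Ag⁺(aq)] in Q = 10^{−0.169} yields log [Ag⁺(aq)] = −0.523, i.e. 0.30 M.

0.30 M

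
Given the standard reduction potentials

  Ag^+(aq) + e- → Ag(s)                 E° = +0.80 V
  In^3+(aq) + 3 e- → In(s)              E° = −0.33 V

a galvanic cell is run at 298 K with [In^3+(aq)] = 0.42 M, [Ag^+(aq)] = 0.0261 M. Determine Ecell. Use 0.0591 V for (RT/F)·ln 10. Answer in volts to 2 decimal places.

+1.04 V

Ag⁺/Ag is reduced (cathode, E° = +0.80 V) and In³⁺/In is oxidized (anode).
The standard potential is +0.80 − (−0.33) = +1.13 V and the balanced reaction transfers n = 3 electrons.
Balancing gives 3 Ag^+(aq) + In(s) → 3 Ag(s) + In^3+(aq); hence Q = [In^3+(aq)] / [Ag^+(aq)]^3 = 2.36×10^4 (log Q = 4.373).
By the Nernst equation, E = +1.13 − (0.0591/3)·(4.373) = +1.04 V.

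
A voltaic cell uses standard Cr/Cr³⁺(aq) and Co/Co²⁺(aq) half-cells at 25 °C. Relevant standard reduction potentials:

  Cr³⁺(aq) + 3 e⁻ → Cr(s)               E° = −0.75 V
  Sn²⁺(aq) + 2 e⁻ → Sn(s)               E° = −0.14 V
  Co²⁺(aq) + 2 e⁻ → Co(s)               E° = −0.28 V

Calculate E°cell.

The Co²⁺/Co couple has the higher E°, so Co ion is reduced (cathode) and Cr is oxidized (anode).
E°cell = E°(cathode) − E°(anode) = −0.28 − (−0.75) = +0.47 V.

+0.47 V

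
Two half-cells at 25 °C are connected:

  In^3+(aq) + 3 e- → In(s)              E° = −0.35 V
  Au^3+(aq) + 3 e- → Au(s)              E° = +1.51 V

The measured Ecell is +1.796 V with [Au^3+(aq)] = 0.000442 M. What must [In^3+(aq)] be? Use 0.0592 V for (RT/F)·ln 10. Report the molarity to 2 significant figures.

0.77 M

The Au³⁺/Au couple has the larger reduction potential, so it is the cathode: E°cell = +1.51 − (−0.35) = +1.86 V and n = 3.
Since E = E° − (0.0592/n)·log Q, log Q = n(E° − E)/0.0592 = 3.243.
Balancing electrons gives Au^3+(aq) + In(s) → Au(s) + In^3+(aq); thus Q = [In^3+(aq)] / [Au^3+(aq)].
Isolating [In^3+(aq)] in Q = 10^{3.243} yields log [In^3+(aq)] = −0.112, i.e. 0.77 M.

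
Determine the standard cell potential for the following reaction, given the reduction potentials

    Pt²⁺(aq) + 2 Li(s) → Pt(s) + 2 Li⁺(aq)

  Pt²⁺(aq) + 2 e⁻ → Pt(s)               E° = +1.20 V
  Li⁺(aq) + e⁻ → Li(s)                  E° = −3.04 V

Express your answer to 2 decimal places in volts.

+4.24 V

In the reaction as written, Pt²⁺(aq) is reduced (cathode) and Li⁺(aq) is produced by oxidation at the anode.
E°cell = E°(cathode) − E°(anode) = +1.20 − (−3.04) = +4.24 V.
The positive value indicates the reaction is spontaneous as written.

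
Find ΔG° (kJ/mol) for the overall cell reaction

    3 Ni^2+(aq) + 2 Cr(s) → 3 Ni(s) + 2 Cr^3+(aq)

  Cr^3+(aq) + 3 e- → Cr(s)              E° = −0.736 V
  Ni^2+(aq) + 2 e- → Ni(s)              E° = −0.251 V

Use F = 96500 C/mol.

In the reaction as written Ni^2+(aq) is reduced, so the Ni²⁺/Ni couple is the cathode and Cr³⁺/Cr is the anode.
E°cell = −0.251 − (−0.736) = +0.485 V; balancing electrons gives n = 6.
ΔG° = −nFE°cell = −(6)(96500)(+0.485) J/mol = −281 kJ/mol.

−281 kJ/mol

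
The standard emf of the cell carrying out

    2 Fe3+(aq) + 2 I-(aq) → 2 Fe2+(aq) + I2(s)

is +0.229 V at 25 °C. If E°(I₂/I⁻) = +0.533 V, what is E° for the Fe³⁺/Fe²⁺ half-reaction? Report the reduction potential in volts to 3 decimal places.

In the reaction as written the Fe³⁺/Fe²⁺ couple is reduced (cathode) and I₂/I⁻ is oxidized (anode), so E°cell = E°(Fe³⁺/Fe²⁺) − E°(I₂/I⁻).
E°(Fe³⁺/Fe²⁺) = E°cell + E°(anode) = +0.229 + (+0.533) = +0.762 V.

+0.762 V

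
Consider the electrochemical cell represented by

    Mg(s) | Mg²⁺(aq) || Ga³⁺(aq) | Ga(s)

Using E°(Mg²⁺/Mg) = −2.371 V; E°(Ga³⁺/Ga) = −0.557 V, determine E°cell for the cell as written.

+1.814 V

By convention the left-hand electrode in cell notation is the anode (oxidation) and the right-hand electrode is the cathode (reduction).
E°cell = E°(right) − E°(left) = −0.557 − (−2.371) = +1.814 V.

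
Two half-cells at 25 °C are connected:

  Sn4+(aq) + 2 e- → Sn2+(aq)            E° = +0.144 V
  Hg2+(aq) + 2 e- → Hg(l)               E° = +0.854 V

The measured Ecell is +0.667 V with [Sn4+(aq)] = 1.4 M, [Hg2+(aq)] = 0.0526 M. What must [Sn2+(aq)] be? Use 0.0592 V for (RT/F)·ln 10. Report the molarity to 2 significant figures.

0.94 M

Hg²⁺/Hg is the cathode (higher E°); E°cell = +0.854 − (+0.144) = +0.710 V with n = 2.
Rearranging E = E° − (0.0592/n)·log Q gives log Q = 2(+0.710 − (+0.667))/0.0592 = 1.453.
Balancing electrons gives Hg2+(aq) + Sn2+(aq) → Hg(l) + Sn4+(aq); thus Q = [Sn4+(aq)] / ([Hg2+(aq)]·[Sn2+(aq)]).
Substituting the known concentrations and solving, log [Sn2+(aq)] = −0.028 and [Sn2+(aq)] = 0.94 M.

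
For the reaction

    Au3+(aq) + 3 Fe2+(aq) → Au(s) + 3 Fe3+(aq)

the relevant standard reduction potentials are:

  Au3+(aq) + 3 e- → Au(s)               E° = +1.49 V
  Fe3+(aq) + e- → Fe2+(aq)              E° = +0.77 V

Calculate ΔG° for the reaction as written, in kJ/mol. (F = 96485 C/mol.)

In the reaction as written Au3+(aq) is reduced, so the Au³⁺/Au couple is the cathode and Fe³⁺/Fe²⁺ is the anode.
E°cell = +1.49 − (+0.77) = +0.72 V; balancing electrons gives n = 3.
ΔG° = −nFE°cell = −(3)(96485)(+0.72) J/mol = −208 kJ/mol.

−208 kJ/mol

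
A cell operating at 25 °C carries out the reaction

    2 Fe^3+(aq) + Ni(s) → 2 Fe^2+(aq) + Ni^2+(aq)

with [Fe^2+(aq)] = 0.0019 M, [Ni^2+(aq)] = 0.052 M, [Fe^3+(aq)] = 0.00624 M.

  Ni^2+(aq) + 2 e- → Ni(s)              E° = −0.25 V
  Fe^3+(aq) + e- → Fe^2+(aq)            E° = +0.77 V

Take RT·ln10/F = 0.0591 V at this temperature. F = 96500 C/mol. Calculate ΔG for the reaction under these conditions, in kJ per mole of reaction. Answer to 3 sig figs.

The standard cell potential is +0.77 − (−0.25) = +1.02 V, with n = 2 electrons in the balanced equation.
Q = ([Fe^2+(aq)]^2·[Ni^2+(aq)]) / [Fe^3+(aq)]^2 = 0.00482, so log Q = −2.317 and E = +1.02 − (0.0591/2)(−2.317) = +1.0885 V.
Finally ΔG = −nFE = −(2)(96500 C/mol)(+1.0885 V) = −210 kJ/mol.

−210 kJ/mol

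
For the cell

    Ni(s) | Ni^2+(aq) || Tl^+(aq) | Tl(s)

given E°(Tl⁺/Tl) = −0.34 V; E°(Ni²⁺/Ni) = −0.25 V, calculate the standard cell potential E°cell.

By convention the left-hand electrode in cell notation is the anode (oxidation) and the right-hand electrode is the cathode (reduction).
E°cell = E°(right) − E°(left) = −0.34 − (−0.25) = −0.09 V.
The negative sign shows that, as written, the cell would require an external voltage to drive the reaction.

−0.09 V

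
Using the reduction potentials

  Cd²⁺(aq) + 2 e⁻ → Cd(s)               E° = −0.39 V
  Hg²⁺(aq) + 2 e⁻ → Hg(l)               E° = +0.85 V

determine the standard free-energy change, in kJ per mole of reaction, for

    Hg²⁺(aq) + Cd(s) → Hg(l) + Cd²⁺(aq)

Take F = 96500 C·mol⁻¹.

In the reaction as written Hg²⁺(aq) is reduced, so the Hg²⁺/Hg couple is the cathode and Cd²⁺/Cd is the anode.
E°cell = +0.85 − (−0.39) = +1.24 V; balancing electrons gives n = 2.
ΔG° = −nFE°cell = −(2)(96500)(+1.24) J/mol = −239 kJ/mol.

−239 kJ/mol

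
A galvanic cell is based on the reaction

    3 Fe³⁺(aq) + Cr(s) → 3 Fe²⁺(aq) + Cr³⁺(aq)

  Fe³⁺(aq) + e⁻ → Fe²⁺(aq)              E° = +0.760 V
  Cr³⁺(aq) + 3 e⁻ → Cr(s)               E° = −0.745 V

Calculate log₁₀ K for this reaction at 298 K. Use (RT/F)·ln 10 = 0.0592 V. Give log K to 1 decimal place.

log K = 76.3

The Fe³⁺/Fe²⁺ couple is reduced (cathode); E°cell = +0.760 − (−0.745) = +1.505 V with n = 3.
At equilibrium E = 0, so log K = nE°cell / 0.0592 = (3)(+1.505) / 0.0592 = 76.3.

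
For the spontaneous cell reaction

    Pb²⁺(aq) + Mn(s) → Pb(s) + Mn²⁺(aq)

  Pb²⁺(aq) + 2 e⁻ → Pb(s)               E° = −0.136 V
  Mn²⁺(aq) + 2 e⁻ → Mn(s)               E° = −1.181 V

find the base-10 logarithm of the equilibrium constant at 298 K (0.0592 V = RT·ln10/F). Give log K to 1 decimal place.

The Pb²⁺/Pb couple is reduced (cathode); E°cell = −0.136 − (−1.181) = +1.045 V with n = 2.
At equilibrium E = 0, so log K = nE°cell / 0.0592 = (2)(+1.045) / 0.0592 = 35.3.

log K = 35.3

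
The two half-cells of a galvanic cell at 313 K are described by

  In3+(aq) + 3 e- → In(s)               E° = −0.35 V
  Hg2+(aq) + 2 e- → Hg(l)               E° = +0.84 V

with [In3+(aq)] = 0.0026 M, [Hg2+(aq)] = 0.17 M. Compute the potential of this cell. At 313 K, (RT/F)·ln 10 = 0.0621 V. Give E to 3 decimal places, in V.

+1.220 V

The Hg²⁺/Hg couple has the more positive E°, so it is the cathode; In³⁺/In is the anode.
The standard potential is +0.84 − (−0.35) = +1.19 V and the balanced reaction transfers n = 6 electrons.
The balanced reaction is 3 Hg2+(aq) + 2 In(s) → 3 Hg(l) + 2 In3+(aq), so Q = [In3+(aq)]^2 / [Hg2+(aq)]^3 = 0.00138 and log Q = −2.861.
E = E° − (0.0621/n)·log Q = +1.19 − (0.0621/6)(−2.861) = +1.220 V.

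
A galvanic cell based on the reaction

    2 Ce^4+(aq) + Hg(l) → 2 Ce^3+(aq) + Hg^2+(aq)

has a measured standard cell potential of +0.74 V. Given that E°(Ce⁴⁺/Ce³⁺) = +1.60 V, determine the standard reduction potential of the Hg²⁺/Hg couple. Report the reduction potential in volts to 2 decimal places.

+0.86 V

In the reaction as written the Ce⁴⁺/Ce³⁺ couple is reduced (cathode) and Hg²⁺/Hg is oxidized (anode), so E°cell = E°(Ce⁴⁺/Ce³⁺) − E°(Hg²⁺/Hg).
E°(Hg²⁺/Hg) = E°(cathode) − E°cell = +1.60 − (+0.74) = +0.86 V.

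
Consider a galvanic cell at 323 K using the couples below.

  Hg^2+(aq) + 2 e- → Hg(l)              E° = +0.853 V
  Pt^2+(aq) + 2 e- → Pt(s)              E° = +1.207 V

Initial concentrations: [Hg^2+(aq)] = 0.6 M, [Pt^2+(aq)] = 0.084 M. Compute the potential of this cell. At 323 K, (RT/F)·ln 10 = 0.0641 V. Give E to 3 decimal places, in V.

+0.327 V

The Pt²⁺/Pt couple has the more positive E°, so it is the cathode; Hg²⁺/Hg is the anode.
E°cell = E°cat − E°an = +1.207 − (+0.853) = +0.354 V; n = 2.
The balanced reaction is Pt^2+(aq) + Hg(l) → Pt(s) + Hg^2+(aq), so Q = [Hg^2+(aq)] / [Pt^2+(aq)] = 7.14 and log Q = 0.854.
Applying E = E° − (RT ln10/nF)·log Q gives +0.354 − (0.0641/2)(0.854) = +0.327 V.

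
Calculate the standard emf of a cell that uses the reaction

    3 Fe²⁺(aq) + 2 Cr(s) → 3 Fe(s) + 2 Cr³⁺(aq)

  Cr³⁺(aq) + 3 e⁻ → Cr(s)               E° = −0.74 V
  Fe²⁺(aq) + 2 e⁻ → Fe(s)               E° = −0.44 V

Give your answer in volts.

In the reaction as written, Fe²⁺(aq) is reduced (cathode) and Cr³⁺(aq) is produced by oxidation at the anode.
E°cell = E°(cathode) − E°(anode) = −0.44 − (−0.74) = +0.30 V.

+0.30 V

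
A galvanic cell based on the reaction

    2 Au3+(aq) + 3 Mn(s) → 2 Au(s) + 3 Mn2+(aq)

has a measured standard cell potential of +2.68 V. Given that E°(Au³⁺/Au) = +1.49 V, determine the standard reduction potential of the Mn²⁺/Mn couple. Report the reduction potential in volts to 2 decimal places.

−1.19 V

In the reaction as written the Au³⁺/Au couple is reduced (cathode) and Mn²⁺/Mn is oxidized (anode), so E°cell = E°(Au³⁺/Au) − E°(Mn²⁺/Mn).
E°(Mn²⁺/Mn) = E°(cathode) − E°cell = +1.49 − (+2.68) = −1.19 V.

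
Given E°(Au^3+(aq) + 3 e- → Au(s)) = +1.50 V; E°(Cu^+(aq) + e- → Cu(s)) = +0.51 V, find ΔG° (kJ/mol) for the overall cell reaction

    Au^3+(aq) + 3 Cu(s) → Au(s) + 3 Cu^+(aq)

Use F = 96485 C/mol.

−287 kJ/mol

In the reaction as written Au^3+(aq) is reduced, so the Au³⁺/Au couple is the cathode and Cu⁺/Cu is the anode.
E°cell = +1.50 − (+0.51) = +0.99 V; balancing electrons gives n = 3.
ΔG° = −nFE°cell = −(3)(96485)(+0.99) J/mol = −287 kJ/mol.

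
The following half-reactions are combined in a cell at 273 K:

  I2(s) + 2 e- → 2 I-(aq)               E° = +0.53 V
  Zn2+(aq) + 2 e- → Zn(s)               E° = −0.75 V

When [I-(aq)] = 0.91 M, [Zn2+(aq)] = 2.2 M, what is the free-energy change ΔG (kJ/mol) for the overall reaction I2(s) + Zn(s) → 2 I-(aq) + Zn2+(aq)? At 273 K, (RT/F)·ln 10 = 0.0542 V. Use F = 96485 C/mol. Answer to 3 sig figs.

−246 kJ/mol

The standard cell potential is +0.53 − (−0.75) = +1.28 V, with n = 2 electrons in the balanced equation.
The reaction quotient is [I-(aq)]^2·[Zn2+(aq)] = 1.82; by Nernst, E = +1.28 − (0.0542/2)(0.261) = +1.2729 V.
Finally ΔG = −nFE = −(2)(96485 C/mol)(+1.2729 V) = −246 kJ/mol.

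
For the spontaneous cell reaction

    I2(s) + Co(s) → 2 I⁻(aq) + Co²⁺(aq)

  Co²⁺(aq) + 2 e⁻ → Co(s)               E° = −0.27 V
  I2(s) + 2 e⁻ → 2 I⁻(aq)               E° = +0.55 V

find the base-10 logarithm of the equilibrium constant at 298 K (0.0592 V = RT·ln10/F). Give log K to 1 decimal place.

log K = 27.7

The I₂/I⁻ couple is reduced (cathode); E°cell = +0.55 − (−0.27) = +0.82 V with n = 2.
At equilibrium E = 0, so log K = nE°cell / 0.0592 = (2)(+0.82) / 0.0592 = 27.7.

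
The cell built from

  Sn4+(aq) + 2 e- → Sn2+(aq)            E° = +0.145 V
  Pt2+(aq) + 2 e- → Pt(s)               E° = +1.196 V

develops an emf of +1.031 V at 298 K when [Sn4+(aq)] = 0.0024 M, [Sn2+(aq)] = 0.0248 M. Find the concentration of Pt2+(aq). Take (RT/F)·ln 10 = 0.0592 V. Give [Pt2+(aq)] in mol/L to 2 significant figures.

0.020 M

Pt²⁺/Pt is the cathode (higher E°); E°cell = +1.196 − (+0.145) = +1.051 V with n = 2.
Rearranging E = E° − (0.0592/n)·log Q gives log Q = 2(+1.051 − (+1.031))/0.0592 = 0.676.
For Pt2+(aq) + Sn2+(aq) → Pt(s) + Sn4+(aq), the reaction quotient is Q = [Sn4+(aq)] / ([Pt2+(aq)]·[Sn2+(aq)]).
Isolating [Pt2+(aq)] in Q = 10^{0.676} yields log [Pt2+(aq)] = −1.690, i.e. 0.020 M.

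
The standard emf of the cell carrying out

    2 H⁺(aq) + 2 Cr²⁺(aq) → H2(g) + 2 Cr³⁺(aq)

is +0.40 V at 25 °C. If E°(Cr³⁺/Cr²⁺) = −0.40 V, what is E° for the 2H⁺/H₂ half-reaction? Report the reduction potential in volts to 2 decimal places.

+0.00 V

In the reaction as written the 2H⁺/H₂ couple is reduced (cathode) and Cr³⁺/Cr²⁺ is oxidized (anode), so E°cell = E°(2H⁺/H₂) − E°(Cr³⁺/Cr²⁺).
E°(2H⁺/H₂) = E°cell + E°(anode) = +0.40 + (−0.40) = +0.00 V.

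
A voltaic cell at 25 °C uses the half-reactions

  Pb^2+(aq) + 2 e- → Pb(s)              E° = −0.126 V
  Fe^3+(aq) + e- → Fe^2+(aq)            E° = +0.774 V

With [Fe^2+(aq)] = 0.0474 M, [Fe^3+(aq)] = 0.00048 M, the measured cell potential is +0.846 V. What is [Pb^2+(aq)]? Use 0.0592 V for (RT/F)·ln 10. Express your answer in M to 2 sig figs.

With Fe³⁺/Fe²⁺ at the cathode and Pb²⁺/Pb at the anode, E°cell = +0.774 − (−0.126) = +0.900 V (n = 2).
Since E = E° − (0.0592/n)·log Q, log Q = n(E° − E)/0.0592 = 1.824.
For 2 Fe^3+(aq) + Pb(s) → 2 Fe^2+(aq) + Pb^2+(aq), the reaction quotient is Q = ([Fe^2+(aq)]^2·[Pb^2+(aq)]) / [Fe^3+(aq)]^2.
Substituting the known concentrations and solving, log [Pb^2+(aq)] = −2.165 and [Pb^2+(aq)] = 0.0068 M.

0.0068 M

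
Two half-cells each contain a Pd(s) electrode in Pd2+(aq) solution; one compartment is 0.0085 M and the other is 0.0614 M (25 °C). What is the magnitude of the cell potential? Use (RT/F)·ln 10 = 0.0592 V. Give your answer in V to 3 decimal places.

For a concentration cell E°cell = 0, since both electrodes use the same couple.
The compartment with the higher Pd2+(aq) concentration (0.0614 M) acts as the cathode; ions are reduced there and produced at the dilute (0.0085 M) anode.
With n = 2, Ecell = −(0.0592/2)·log([dilute]/[conc]) = −(0.0592/2)·log(0.0085/0.0614) = +0.025 V.

0.025 V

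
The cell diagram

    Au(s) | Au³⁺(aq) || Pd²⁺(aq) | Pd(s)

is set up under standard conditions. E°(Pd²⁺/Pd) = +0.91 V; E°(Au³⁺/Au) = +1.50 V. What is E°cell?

By convention the left-hand electrode in cell notation is the anode (oxidation) and the right-hand electrode is the cathode (reduction).
E°cell = E°(right) − E°(left) = +0.91 − (+1.50) = −0.59 V.
The negative sign shows that, as written, the cell would require an external voltage to drive the reaction.

−0.59 V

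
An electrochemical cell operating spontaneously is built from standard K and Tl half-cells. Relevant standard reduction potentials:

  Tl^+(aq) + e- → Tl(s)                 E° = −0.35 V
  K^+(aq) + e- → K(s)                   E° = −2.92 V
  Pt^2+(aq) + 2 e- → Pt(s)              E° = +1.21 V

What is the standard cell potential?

+2.57 V

The Tl⁺/Tl couple has the higher E°, so Tl ion is reduced (cathode) and K is oxidized (anode).
E°cell = E°(cathode) − E°(anode) = −0.35 − (−2.92) = +2.57 V.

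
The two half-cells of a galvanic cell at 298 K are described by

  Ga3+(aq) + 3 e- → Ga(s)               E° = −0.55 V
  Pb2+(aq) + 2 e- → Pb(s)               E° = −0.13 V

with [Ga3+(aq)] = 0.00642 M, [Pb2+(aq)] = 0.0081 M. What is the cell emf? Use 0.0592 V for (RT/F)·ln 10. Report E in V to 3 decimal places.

+0.401 V

Since E°(Pb²⁺/Pb) > E°(Ga³⁺/Ga), Pb²⁺/Pb serves as the cathode.
E°cell = −0.13 − (−0.55) = +0.42 V, with n = 6 electrons transferred.
Balancing gives 3 Pb2+(aq) + 2 Ga(s) → 3 Pb(s) + 2 Ga3+(aq); hence Q = [Ga3+(aq)]^2 / [Pb2+(aq)]^3 = 77.6 (log Q = 1.890).
E = E° − (0.0592/n)·log Q = +0.42 − (0.0592/6)(1.890) = +0.401 V.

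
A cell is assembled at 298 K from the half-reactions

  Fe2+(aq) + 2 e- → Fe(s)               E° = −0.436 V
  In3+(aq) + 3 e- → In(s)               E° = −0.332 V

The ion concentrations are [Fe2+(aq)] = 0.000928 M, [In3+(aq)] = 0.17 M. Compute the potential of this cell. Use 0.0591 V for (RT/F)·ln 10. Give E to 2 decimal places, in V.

Since E°(In³⁺/In) > E°(Fe²⁺/Fe), In³⁺/In serves as the cathode.
E°cell = E°cat − E°an = −0.332 − (−0.436) = +0.104 V; n = 6.
The balanced reaction is 2 In3+(aq) + 3 Fe(s) → 2 In(s) + 3 Fe2+(aq), so Q = [Fe2+(aq)]^3 / [In3+(aq)]^2 = 2.77×10^−8 and log Q = −7.558.
Applying E = E° − (RT ln10/nF)·log Q gives +0.104 − (0.0591/6)(−7.558) = +0.18 V.

+0.18 V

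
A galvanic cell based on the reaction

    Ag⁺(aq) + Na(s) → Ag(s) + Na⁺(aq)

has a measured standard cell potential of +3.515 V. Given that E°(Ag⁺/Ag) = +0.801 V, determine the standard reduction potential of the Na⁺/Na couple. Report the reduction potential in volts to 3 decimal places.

In the reaction as written the Ag⁺/Ag couple is reduced (cathode) and Na⁺/Na is oxidized (anode), so E°cell = E°(Ag⁺/Ag) − E°(Na⁺/Na).
E°(Na⁺/Na) = E°(cathode) − E°cell = +0.801 − (+3.515) = −2.714 V.

−2.714 V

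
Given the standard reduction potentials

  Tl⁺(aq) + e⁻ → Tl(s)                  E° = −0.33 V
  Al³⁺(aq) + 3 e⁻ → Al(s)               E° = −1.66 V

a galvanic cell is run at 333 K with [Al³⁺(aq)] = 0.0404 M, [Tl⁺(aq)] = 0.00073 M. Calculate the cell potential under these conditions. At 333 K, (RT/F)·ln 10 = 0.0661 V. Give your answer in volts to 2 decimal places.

+1.15 V

Tl⁺/Tl is reduced (cathode, E° = −0.33 V) and Al³⁺/Al is oxidized (anode).
E°cell = −0.33 − (−1.66) = +1.33 V, with n = 3 electrons transferred.
The balanced reaction is 3 Tl⁺(aq) + Al(s) → 3 Tl(s) + Al³⁺(aq), so Q = [Al³⁺(aq)] / [Tl⁺(aq)]^3 = 1.04×10^8 and log Q = 8.016.
Applying E = E° − (RT ln10/nF)·log Q gives +1.33 − (0.0661/3)(8.016) = +1.15 V.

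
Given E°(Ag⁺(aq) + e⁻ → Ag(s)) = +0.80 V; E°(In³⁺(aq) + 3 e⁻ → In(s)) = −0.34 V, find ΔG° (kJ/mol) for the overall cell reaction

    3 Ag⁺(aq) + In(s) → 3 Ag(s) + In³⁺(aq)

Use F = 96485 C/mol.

−330 kJ/mol

In the reaction as written Ag⁺(aq) is reduced, so the Ag⁺/Ag couple is the cathode and In³⁺/In is the anode.
E°cell = +0.80 − (−0.34) = +1.14 V; balancing electrons gives n = 3.
ΔG° = −nFE°cell = −(3)(96485)(+1.14) J/mol = −330 kJ/mol.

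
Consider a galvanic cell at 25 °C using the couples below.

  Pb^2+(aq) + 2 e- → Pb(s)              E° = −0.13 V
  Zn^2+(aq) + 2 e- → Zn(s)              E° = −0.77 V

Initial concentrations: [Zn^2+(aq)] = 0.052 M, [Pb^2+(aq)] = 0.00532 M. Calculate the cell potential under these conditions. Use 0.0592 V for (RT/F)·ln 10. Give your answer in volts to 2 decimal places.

+0.61 V

The Pb²⁺/Pb couple has the more positive E°, so it is the cathode; Zn²⁺/Zn is the anode.
E°cell = −0.13 − (−0.77) = +0.64 V, with n = 2 electrons transferred.
For the overall reaction Pb^2+(aq) + Zn(s) → Pb(s) + Zn^2+(aq), Q = [Zn^2+(aq)] / [Pb^2+(aq)] = 9.77, giving log Q = 0.990.
Applying E = E° − (RT ln10/nF)·log Q gives +0.64 − (0.0592/2)(0.990) = +0.61 V.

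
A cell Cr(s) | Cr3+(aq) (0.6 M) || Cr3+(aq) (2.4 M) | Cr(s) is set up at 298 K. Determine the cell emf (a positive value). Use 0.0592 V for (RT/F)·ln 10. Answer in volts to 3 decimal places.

0.012 V

For a concentration cell E°cell = 0, since both electrodes use the same couple.
The compartment with the higher Cr3+(aq) concentration (2.4 M) acts as the cathode; ions are reduced there and produced at the dilute (0.6 M) anode.
With n = 3, Ecell = −(0.0592/3)·log([dilute]/[conc]) = −(0.0592/3)·log(0.6/2.4) = +0.012 V.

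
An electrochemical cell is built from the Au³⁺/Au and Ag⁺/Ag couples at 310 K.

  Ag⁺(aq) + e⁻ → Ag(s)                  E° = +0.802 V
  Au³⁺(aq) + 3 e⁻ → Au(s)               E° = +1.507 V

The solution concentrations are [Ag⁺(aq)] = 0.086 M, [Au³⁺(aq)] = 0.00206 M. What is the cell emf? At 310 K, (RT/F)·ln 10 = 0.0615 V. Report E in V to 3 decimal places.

Since E°(Au³⁺/Au) > E°(Ag⁺/Ag), Au³⁺/Au serves as the cathode.
E°cell = E°cat − E°an = +1.507 − (+0.802) = +0.705 V; n = 3.
The balanced reaction is Au³⁺(aq) + 3 Ag(s) → Au(s) + 3 Ag⁺(aq), so Q = [Ag⁺(aq)]^3 / [Au³⁺(aq)] = 0.309 and log Q = −0.510.
By the Nernst equation, E = +0.705 − (0.0615/3)·(−0.510) = +0.715 V.

+0.715 V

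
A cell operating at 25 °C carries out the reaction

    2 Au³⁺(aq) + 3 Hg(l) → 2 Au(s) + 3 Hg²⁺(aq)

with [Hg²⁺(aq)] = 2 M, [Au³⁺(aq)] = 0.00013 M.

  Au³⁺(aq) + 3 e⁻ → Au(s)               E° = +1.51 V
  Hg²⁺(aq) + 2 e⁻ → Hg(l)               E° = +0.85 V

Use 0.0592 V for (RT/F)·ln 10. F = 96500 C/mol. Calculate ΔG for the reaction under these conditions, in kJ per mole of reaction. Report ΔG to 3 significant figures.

E°cell = +1.51 − (+0.85) = +0.66 V; the balanced reaction transfers n = 6 electrons.
The reaction quotient is [Hg²⁺(aq)]^3 / [Au³⁺(aq)]^2 = 4.73×10^8; by Nernst, E = +0.66 − (0.0592/6)(8.675) = +0.5744 V.
Then ΔG = −nFE = −6 × 96500 × +0.5744 J/mol = −333 kJ/mol.

−333 kJ/mol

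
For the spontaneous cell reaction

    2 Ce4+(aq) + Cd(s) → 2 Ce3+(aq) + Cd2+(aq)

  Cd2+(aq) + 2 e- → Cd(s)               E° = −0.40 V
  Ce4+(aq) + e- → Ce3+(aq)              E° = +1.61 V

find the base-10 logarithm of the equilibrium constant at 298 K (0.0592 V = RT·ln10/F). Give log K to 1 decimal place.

The Ce⁴⁺/Ce³⁺ couple is reduced (cathode); E°cell = +1.61 − (−0.40) = +2.01 V with n = 2.
At equilibrium E = 0, so log K = nE°cell / 0.0592 = (2)(+2.01) / 0.0592 = 67.9.

log K = 67.9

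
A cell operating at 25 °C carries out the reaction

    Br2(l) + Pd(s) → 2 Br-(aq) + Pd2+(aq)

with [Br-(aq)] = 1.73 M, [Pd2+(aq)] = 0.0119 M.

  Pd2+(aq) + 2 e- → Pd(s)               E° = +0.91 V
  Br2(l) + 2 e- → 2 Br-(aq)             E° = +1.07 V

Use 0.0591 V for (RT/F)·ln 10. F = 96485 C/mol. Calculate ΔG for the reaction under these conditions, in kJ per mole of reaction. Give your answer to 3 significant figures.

E°cell = +1.07 − (+0.91) = +0.16 V; the balanced reaction transfers n = 2 electrons.
Here Q = [Br-(aq)]^2·[Pd2+(aq)] = 0.0356 (log Q = −1.448), giving E = +0.16 − (0.0591/2)·(−1.448) = +0.2028 V.
Finally ΔG = −nFE = −(2)(96485 C/mol)(+0.2028 V) = −39.1 kJ/mol.

−39.1 kJ/mol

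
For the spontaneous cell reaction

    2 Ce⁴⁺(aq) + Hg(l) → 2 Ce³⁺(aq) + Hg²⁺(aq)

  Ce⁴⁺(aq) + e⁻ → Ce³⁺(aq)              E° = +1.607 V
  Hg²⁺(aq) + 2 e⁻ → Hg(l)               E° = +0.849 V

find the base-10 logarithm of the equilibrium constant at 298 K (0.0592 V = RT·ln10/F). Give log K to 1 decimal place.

log K = 25.6

The Ce⁴⁺/Ce³⁺ couple is reduced (cathode); E°cell = +1.607 − (+0.849) = +0.758 V with n = 2.
At equilibrium E = 0, so log K = nE°cell / 0.0592 = (2)(+0.758) / 0.0592 = 25.6.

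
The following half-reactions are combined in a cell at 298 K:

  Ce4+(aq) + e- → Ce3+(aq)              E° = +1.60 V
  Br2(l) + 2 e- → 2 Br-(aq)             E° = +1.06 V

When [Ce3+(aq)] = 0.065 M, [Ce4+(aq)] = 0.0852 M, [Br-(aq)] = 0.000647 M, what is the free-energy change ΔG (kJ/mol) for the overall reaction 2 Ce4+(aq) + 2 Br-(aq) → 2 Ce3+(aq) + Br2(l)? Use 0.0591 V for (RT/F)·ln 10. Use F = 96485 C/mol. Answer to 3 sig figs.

−69.2 kJ/mol

The standard cell potential is +1.60 − (+1.06) = +0.54 V, with n = 2 electrons in the balanced equation.
Q = [Ce3+(aq)]^2 / ([Ce4+(aq)]^2·[Br-(aq)]^2) = 1.39×10^6, so log Q = 6.143 and E = +0.54 − (0.0591/2)(6.143) = +0.3585 V.
Then ΔG = −nFE = −2 × 96485 × +0.3585 J/mol = −69.2 kJ/mol.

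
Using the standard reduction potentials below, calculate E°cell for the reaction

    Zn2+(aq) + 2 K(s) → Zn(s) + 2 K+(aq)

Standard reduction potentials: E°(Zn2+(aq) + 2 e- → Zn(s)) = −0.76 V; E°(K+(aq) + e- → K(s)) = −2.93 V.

In the reaction as written, Zn2+(aq) is reduced (cathode) and K+(aq) is produced by oxidation at the anode.
E°cell = E°(cathode) − E°(anode) = −0.76 − (−2.93) = +2.17 V.

+2.17 V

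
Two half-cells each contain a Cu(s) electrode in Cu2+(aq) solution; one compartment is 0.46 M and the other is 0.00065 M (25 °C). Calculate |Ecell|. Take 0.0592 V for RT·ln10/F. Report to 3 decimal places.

For a concentration cell E°cell = 0, since both electrodes use the same couple.
The compartment with the higher Cu2+(aq) concentration (0.46 M) acts as the cathode; ions are reduced there and produced at the dilute (0.00065 M) anode.
With n = 2, Ecell = −(0.0592/2)·log([dilute]/[conc]) = −(0.0592/2)·log(0.00065/0.46) = +0.084 V.

0.084 V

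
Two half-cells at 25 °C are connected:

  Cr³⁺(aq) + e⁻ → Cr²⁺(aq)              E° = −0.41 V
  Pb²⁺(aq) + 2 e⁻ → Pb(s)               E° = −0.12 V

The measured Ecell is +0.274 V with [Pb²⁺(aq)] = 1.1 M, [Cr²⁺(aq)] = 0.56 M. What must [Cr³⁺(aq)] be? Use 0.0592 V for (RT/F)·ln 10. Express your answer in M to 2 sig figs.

1.1 M

Pb²⁺/Pb is the cathode (higher E°); E°cell = −0.12 − (−0.41) = +0.29 V with n = 2.
Since E = E° − (0.0592/n)·log Q, log Q = n(E° − E)/0.0592 = 0.541.
Balancing electrons gives Pb²⁺(aq) + 2 Cr²⁺(aq) → Pb(s) + 2 Cr³⁺(aq); thus Q = [Cr³⁺(aq)]^2 / ([Pb²⁺(aq)]·[Cr²⁺(aq)]^2).
Isolating [Cr³⁺(aq)] in Q = 10^{0.541} yields log [Cr³⁺(aq)] = 0.039, i.e. 1.1 M.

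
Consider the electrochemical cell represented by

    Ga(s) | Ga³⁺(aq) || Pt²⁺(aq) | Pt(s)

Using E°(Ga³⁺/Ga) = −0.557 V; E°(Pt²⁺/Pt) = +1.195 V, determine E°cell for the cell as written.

By convention the left-hand electrode in cell notation is the anode (oxidation) and the right-hand electrode is the cathode (reduction).
E°cell = E°(right) − E°(left) = +1.195 − (−0.557) = +1.752 V.

+1.752 V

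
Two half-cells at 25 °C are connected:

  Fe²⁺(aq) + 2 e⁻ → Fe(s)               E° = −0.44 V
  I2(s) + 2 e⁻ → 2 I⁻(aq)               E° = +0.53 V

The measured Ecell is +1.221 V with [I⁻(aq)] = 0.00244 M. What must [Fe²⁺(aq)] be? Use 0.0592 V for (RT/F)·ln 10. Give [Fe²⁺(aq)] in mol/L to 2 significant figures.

0.00056 M

The I₂/I⁻ couple has the larger reduction potential, so it is the cathode: E°cell = +0.53 − (−0.44) = +0.97 V and n = 2.
Since E = E° − (0.0592/n)·log Q, log Q = n(E° − E)/0.0592 = −8.480.
Balancing electrons gives I2(s) + Fe(s) → 2 I⁻(aq) + Fe²⁺(aq); thus Q = [I⁻(aq)]^2·[Fe²⁺(aq)].
Solving for the unknown gives log [Fe²⁺(aq)] = −3.255, so [Fe²⁺(aq)] ≈ 0.00056 M.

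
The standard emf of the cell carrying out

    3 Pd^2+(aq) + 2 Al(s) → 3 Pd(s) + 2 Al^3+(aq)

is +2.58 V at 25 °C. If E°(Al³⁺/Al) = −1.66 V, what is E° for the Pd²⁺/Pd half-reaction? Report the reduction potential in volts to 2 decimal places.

+0.92 V

In the reaction as written the Pd²⁺/Pd couple is reduced (cathode) and Al³⁺/Al is oxidized (anode), so E°cell = E°(Pd²⁺/Pd) − E°(Al³⁺/Al).
E°(Pd²⁺/Pd) = E°cell + E°(anode) = +2.58 + (−1.66) = +0.92 V.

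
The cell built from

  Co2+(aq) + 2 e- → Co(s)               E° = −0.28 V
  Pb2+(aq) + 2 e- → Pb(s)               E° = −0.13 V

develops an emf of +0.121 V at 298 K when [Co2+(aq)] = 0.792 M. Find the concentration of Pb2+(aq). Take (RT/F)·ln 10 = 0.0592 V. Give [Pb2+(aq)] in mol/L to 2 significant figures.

With Pb²⁺/Pb at the cathode and Co²⁺/Co at the anode, E°cell = −0.13 − (−0.28) = +0.15 V (n = 2).
From the Nernst equation, log Q = n(E° − E)/0.0592 = 2·(+0.15 − (+0.121))/0.0592 = 0.980.
For Pb2+(aq) + Co(s) → Pb(s) + Co2+(aq), the reaction quotient is Q = [Co2+(aq)] / [Pb2+(aq)].
Substituting the known concentrations and solving, log [Pb2+(aq)] = −1.081 and [Pb2+(aq)] = 0.083 M.

0.083 M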